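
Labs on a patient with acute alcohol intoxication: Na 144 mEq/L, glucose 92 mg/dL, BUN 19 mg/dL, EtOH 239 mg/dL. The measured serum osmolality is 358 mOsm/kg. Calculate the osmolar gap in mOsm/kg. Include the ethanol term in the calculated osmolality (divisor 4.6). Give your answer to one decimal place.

Calculated osmolality = 2·Na + glucose/18 + BUN/2.8 + ethanol/4.6
= 2·144 + 92/18 + 19/2.8 + 239/4.6
= 288 + 5.11 + 6.79 + 51.96
= 351.86 mOsm/kg ≈ 351.9 mOsm/kg
Osmolar gap = measured − calculated = 358 − 351.9 = 6.1 mOsm/kg

6.1 mOsm/kg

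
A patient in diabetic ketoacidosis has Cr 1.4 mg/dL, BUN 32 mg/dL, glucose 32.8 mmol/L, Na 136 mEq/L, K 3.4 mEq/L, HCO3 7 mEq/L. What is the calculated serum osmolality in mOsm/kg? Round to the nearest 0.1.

Calculated osmolality = 2·Na + glucose + BUN/2.8
= 2·136 + 32.8 + 32/2.8
= 272 + 32.80 + 11.43
= 316.23 mOsm/kg

316.2 mOsm/kg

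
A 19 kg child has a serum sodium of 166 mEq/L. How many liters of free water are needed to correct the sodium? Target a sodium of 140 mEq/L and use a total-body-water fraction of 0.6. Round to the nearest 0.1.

2.1 L

TBW = 0.6 · 19 = 11.4 L
Free water deficit = TBW · (Na/140 − 1)
= 11.4 · (166/140 − 1)
= 11.4 · 0.1857
= 2.12 L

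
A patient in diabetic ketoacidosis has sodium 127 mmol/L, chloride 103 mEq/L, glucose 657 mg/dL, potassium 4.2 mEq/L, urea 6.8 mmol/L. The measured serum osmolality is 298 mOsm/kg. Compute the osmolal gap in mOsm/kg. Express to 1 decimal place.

0.7 mOsm/kg

Calculated osmolality = 2·Na + glucose/18 + urea
= 2·127 + 657/18 + 6.8
= 254 + 36.50 + 6.80
= 297.3 mOsm/kg ≈ 297.3 mOsm/kg
Osmolar gap = measured − calculated = 298 − 297.3 = 0.7 mOsm/kg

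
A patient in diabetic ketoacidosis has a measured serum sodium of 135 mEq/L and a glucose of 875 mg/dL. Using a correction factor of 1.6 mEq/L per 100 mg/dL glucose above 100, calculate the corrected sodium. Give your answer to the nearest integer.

Corrected Na = measured Na + 1.6 · (glucose − 100)/100
= 135 + 1.6 · (875 − 100)/100
= 135 + 12.4
= 147.4 mEq/L

147 mEq/L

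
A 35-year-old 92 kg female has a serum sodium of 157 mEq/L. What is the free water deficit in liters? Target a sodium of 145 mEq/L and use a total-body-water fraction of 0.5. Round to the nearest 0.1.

TBW = 0.5 · 92 = 46 L
Free water deficit = TBW · (Na/145 − 1)
= 46 · (157/145 − 1)
= 46 · 0.0828
= 3.81 L

3.8 L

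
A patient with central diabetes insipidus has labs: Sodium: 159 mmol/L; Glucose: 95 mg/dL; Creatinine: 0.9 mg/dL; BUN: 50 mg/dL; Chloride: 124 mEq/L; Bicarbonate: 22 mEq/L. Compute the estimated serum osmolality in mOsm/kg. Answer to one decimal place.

Calculated osmolality = 2·Na + glucose/18 + BUN/2.8
= 2·159 + 95/18 + 50/2.8
= 318 + 5.28 + 17.86
= 341.14 mOsm/kg

341.1 mOsm/kg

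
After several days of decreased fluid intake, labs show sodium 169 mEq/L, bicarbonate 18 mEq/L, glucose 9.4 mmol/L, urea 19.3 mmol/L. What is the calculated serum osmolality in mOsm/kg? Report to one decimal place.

366.7 mOsm/kg

Calculated osmolality = 2·Na + glucose + urea
= 2·169 + 9.4 + 19.3
= 338 + 9.40 + 19.30
= 366.7 mOsm/kg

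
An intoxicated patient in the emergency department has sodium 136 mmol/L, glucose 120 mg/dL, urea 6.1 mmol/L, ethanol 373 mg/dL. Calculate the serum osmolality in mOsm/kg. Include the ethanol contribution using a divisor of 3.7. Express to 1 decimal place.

385.6 mOsm/kg

Calculated osmolality = 2·Na + glucose/18 + urea + ethanol/3.7
= 2·136 + 120/18 + 6.1 + 373/3.7
= 272 + 6.67 + 6.10 + 100.81
= 385.58 mOsm/kg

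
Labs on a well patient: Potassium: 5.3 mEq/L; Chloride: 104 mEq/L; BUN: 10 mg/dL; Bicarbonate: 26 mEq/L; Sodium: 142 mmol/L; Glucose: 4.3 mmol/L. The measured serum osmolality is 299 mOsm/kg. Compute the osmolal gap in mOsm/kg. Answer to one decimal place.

Calculated osmolality = 2·Na + glucose + BUN/2.8
= 2·142 + 4.3 + 10/2.8
= 284 + 4.30 + 3.57
= 291.87 mOsm/kg ≈ 291.9 mOsm/kg
Osmolar gap = measured − calculated = 299 − 291.9 = 7.1 mOsm/kg

7.1 mOsm/kg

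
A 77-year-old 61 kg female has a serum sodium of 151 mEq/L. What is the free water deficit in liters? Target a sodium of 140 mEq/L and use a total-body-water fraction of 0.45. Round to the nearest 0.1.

TBW = 0.45 · 61 = 27.45 L
Free water deficit = TBW · (Na/140 − 1)
= 27.45 · (151/140 − 1)
= 27.45 · 0.0786
= 2.16 L

2.2 L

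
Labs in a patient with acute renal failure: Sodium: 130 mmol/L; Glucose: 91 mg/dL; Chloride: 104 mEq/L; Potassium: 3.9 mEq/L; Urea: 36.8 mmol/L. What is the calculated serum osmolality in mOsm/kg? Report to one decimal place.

Calculated osmolality = 2·Na + glucose/18 + urea
= 2·130 + 91/18 + 36.8
= 260 + 5.06 + 36.80
= 301.86 mOsm/kg

301.9 mOsm/kg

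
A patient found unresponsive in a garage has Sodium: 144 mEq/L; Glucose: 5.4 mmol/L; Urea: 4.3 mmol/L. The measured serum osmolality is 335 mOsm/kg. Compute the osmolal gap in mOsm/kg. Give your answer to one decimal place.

37.3 mOsm/kg

Calculated osmolality = 2·Na + glucose + urea
= 2·144 + 5.4 + 4.3
= 288 + 5.40 + 4.30
= 297.7 mOsm/kg ≈ 297.7 mOsm/kg
Osmolar gap = measured − calculated = 335 − 297.7 = 37.3 mOsm/kg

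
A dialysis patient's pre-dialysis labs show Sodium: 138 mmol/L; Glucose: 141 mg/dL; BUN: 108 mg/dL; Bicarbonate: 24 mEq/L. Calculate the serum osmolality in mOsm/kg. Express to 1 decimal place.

322.4 mOsm/kg

Calculated osmolality = 2·Na + glucose/18 + BUN/2.8
= 2·138 + 141/18 + 108/2.8
= 276 + 7.83 + 38.57
= 322.4 mOsm/kg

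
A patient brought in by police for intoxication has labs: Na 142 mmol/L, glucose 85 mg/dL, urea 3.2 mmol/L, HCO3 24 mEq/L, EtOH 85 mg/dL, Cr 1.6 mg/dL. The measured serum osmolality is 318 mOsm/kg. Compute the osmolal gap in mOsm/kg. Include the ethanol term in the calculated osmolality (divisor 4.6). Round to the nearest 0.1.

Calculated osmolality = 2·Na + glucose/18 + urea + ethanol/4.6
= 2·142 + 85/18 + 3.2 + 85/4.6
= 284 + 4.72 + 3.20 + 18.48
= 310.4 mOsm/kg ≈ 310.4 mOsm/kg
Osmolar gap = measured − calculated = 318 − 310.4 = 7.6 mOsm/kg

7.6 mOsm/kg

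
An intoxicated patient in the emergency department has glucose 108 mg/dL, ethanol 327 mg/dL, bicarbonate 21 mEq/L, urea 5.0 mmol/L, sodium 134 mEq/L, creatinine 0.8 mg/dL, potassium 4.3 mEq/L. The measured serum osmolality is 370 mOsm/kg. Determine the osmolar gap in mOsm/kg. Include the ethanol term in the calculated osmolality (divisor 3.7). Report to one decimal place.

Calculated osmolality = 2·Na + glucose/18 + urea + ethanol/3.7
= 2·134 + 108/18 + 5 + 327/3.7
= 268 + 6 + 5 + 88.38
= 367.38 mOsm/kg ≈ 367.4 mOsm/kg
Osmolar gap = measured − calculated = 370 − 367.4 = 2.6 mOsm/kg

2.6 mOsm/kg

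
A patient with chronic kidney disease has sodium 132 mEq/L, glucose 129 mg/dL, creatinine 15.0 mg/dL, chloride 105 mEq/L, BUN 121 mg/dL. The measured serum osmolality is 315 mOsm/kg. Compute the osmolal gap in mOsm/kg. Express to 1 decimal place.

0.6 mOsm/kg

Calculated osmolality = 2·Na + glucose/18 + BUN/2.8
= 2·132 + 129/18 + 121/2.8
= 264 + 7.17 + 43.21
= 314.38 mOsm/kg ≈ 314.4 mOsm/kg
Osmolar gap = measured − calculated = 315 − 314.4 = 0.6 mOsm/kg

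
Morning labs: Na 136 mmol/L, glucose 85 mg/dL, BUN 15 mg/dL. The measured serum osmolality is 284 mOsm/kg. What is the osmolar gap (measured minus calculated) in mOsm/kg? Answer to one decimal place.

1.9 mOsm/kg

Calculated osmolality = 2·Na + glucose/18 + BUN/2.8
= 2·136 + 85/18 + 15/2.8
= 272 + 4.72 + 5.36
= 282.08 mOsm/kg ≈ 282.1 mOsm/kg
Osmolar gap = measured − calculated = 284 − 282.1 = 1.9 mOsm/kg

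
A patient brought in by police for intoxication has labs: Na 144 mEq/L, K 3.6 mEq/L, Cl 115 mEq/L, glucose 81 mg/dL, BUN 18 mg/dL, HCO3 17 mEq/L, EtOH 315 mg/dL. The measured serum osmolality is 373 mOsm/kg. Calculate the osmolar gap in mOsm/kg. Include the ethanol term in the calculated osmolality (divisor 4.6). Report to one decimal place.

Calculated osmolality = 2·Na + glucose/18 + BUN/2.8 + ethanol/4.6
= 2·144 + 81/18 + 18/2.8 + 315/4.6
= 288 + 4.50 + 6.43 + 68.48
= 367.41 mOsm/kg ≈ 367.4 mOsm/kg
Osmolar gap = measured − calculated = 373 − 367.4 = 5.6 mOsm/kg

5.6 mOsm/kg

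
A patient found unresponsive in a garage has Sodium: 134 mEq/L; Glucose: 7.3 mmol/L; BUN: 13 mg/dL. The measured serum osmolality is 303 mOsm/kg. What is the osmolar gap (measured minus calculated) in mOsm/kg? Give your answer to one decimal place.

Calculated osmolality = 2·Na + glucose + BUN/2.8
= 2·134 + 7.3 + 13/2.8
= 268 + 7.30 + 4.64
= 279.94 mOsm/kg ≈ 279.9 mOsm/kg
Osmolar gap = measured − calculated = 303 − 279.9 = 23.1 mOsm/kg

23.1 mOsm/kg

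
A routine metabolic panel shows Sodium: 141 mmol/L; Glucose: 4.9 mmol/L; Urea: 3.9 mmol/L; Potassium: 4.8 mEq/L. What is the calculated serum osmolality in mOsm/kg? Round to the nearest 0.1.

Calculated osmolality = 2·Na + glucose + urea
= 2·141 + 4.9 + 3.9
= 282 + 4.90 + 3.90
= 290.8 mOsm/kg

290.8 mOsm/kg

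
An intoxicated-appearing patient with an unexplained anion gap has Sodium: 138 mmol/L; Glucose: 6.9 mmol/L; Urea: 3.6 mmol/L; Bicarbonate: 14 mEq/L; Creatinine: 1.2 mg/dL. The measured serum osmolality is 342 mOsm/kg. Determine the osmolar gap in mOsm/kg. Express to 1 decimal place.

Calculated osmolality = 2·Na + glucose + urea
= 2·138 + 6.9 + 3.6
= 276 + 6.90 + 3.60
= 286.5 mOsm/kg ≈ 286.5 mOsm/kg
Osmolar gap = measured − calculated = 342 − 286.5 = 55.5 mOsm/kg

55.5 mOsm/kg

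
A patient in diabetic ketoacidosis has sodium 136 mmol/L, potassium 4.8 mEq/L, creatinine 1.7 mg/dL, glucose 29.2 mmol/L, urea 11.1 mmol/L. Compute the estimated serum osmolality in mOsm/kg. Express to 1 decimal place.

Calculated osmolality = 2·Na + glucose + urea
= 2·136 + 29.2 + 11.1
= 272 + 29.20 + 11.10
= 312.3 mOsm/kg

312.3 mOsm/kg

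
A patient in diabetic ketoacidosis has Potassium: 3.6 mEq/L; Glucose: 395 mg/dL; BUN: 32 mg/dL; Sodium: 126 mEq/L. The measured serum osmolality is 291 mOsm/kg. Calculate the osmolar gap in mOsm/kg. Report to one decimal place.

Calculated osmolality = 2·Na + glucose/18 + BUN/2.8
= 2·126 + 395/18 + 32/2.8
= 252 + 21.94 + 11.43
= 285.37 mOsm/kg ≈ 285.4 mOsm/kg
Osmolar gap = measured − calculated = 291 − 285.4 = 5.6 mOsm/kg

5.6 mOsm/kg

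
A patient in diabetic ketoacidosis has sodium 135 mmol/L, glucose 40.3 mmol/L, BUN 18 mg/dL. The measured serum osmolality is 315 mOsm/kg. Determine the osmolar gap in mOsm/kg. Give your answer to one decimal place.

-1.7 mOsm/kg

Calculated osmolality = 2·Na + glucose + BUN/2.8
= 2·135 + 40.3 + 18/2.8
= 270 + 40.30 + 6.43
= 316.73 mOsm/kg ≈ 316.7 mOsm/kg
Osmolar gap = measured − calculated = 315 − 316.7 = -1.7 mOsm/kg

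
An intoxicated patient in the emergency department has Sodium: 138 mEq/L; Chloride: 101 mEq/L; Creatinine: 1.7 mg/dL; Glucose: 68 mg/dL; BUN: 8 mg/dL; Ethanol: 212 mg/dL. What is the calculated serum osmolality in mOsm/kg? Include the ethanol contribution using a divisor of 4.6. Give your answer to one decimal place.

328.7 mOsm/kg

Calculated osmolality = 2·Na + glucose/18 + BUN/2.8 + ethanol/4.6
= 2·138 + 68/18 + 8/2.8 + 212/4.6
= 276 + 3.78 + 2.86 + 46.09
= 328.73 mOsm/kg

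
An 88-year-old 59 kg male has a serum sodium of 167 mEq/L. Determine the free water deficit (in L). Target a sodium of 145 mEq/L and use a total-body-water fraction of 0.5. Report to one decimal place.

4.5 L

TBW = 0.5 · 59 = 29.5 L
Free water deficit = TBW · (Na/145 − 1)
= 29.5 · (167/145 − 1)
= 29.5 · 0.1517
= 4.48 L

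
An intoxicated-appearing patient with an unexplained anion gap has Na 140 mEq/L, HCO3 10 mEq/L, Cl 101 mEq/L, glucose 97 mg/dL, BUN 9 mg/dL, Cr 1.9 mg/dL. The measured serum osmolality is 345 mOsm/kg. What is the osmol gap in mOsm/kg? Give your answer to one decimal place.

Calculated osmolality = 2·Na + glucose/18 + BUN/2.8
= 2·140 + 97/18 + 9/2.8
= 280 + 5.39 + 3.21
= 288.6 mOsm/kg ≈ 288.6 mOsm/kg
Osmolar gap = measured − calculated = 345 − 288.6 = 56.4 mOsm/kg

56.4 mOsm/kg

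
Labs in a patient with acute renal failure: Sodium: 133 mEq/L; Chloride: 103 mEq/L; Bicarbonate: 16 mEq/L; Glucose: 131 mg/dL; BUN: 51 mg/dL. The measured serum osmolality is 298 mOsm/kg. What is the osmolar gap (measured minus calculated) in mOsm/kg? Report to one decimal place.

6.5 mOsm/kg

Calculated osmolality = 2·Na + glucose/18 + BUN/2.8
= 2·133 + 131/18 + 51/2.8
= 266 + 7.28 + 18.21
= 291.49 mOsm/kg ≈ 291.5 mOsm/kg
Osmolar gap = measured − calculated = 298 − 291.5 = 6.5 mOsm/kg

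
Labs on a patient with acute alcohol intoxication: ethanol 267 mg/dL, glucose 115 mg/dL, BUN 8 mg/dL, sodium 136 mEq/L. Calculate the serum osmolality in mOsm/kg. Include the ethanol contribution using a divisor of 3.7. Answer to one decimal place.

Calculated osmolality = 2·Na + glucose/18 + BUN/2.8 + ethanol/3.7
= 2·136 + 115/18 + 8/2.8 + 267/3.7
= 272 + 6.39 + 2.86 + 72.16
= 353.41 mOsm/kg

353.4 mOsm/kg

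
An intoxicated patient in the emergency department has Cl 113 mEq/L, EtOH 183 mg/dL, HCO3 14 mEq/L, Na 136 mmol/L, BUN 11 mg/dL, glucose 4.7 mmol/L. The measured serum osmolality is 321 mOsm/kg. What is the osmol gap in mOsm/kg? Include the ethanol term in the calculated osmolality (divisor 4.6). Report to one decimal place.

Calculated osmolality = 2·Na + glucose + BUN/2.8 + ethanol/4.6
= 2·136 + 4.7 + 11/2.8 + 183/4.6
= 272 + 4.70 + 3.93 + 39.78
= 320.41 mOsm/kg ≈ 320.4 mOsm/kg
Osmolar gap = measured − calculated = 321 − 320.4 = 0.6 mOsm/kg

0.6 mOsm/kg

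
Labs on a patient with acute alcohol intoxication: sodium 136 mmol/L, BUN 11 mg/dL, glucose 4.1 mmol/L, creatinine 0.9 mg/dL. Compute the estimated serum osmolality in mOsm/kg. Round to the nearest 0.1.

Calculated osmolality = 2·Na + glucose + BUN/2.8
= 2·136 + 4.1 + 11/2.8
= 272 + 4.10 + 3.93
= 280.03 mOsm/kg

280.0 mOsm/kg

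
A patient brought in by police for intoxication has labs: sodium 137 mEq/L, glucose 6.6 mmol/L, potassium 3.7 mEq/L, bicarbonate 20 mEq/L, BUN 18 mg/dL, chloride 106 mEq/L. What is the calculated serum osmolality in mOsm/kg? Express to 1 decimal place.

287.0 mOsm/kg

Calculated osmolality = 2·Na + glucose + BUN/2.8
= 2·137 + 6.6 + 18/2.8
= 274 + 6.60 + 6.43
= 287.03 mOsm/kg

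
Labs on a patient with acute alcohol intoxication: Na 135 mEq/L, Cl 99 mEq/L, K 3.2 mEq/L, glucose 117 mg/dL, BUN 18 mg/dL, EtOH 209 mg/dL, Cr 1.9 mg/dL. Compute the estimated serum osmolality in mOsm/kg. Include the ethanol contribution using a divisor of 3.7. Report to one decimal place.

Calculated osmolality = 2·Na + glucose/18 + BUN/2.8 + ethanol/3.7
= 2·135 + 117/18 + 18/2.8 + 209/3.7
= 270 + 6.50 + 6.43 + 56.49
= 339.42 mOsm/kg

339.4 mOsm/kg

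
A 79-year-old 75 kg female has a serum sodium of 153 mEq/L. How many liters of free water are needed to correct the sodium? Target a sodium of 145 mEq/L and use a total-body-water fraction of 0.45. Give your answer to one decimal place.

TBW = 0.45 · 75 = 33.75 L
Free water deficit = TBW · (Na/145 − 1)
= 33.75 · (153/145 − 1)
= 33.75 · 0.0552
= 1.86 L

1.9 L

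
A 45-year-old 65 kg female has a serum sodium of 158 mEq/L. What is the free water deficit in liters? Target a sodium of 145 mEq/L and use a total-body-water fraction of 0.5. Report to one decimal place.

2.9 L

TBW = 0.5 · 65 = 32.5 L
Free water deficit = TBW · (Na/145 − 1)
= 32.5 · (158/145 − 1)
= 32.5 · 0.0897
= 2.92 L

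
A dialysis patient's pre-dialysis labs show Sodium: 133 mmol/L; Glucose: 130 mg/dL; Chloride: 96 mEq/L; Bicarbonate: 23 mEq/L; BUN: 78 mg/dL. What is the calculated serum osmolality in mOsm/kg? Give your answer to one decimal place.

301.1 mOsm/kg

Calculated osmolality = 2·Na + glucose/18 + BUN/2.8
= 2·133 + 130/18 + 78/2.8
= 266 + 7.22 + 27.86
= 301.08 mOsm/kg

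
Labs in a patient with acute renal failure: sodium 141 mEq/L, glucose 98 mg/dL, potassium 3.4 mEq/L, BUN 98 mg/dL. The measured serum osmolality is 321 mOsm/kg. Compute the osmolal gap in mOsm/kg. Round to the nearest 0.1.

Calculated osmolality = 2·Na + glucose/18 + BUN/2.8
= 2·141 + 98/18 + 98/2.8
= 282 + 5.44 + 35
= 322.44 mOsm/kg ≈ 322.4 mOsm/kg
Osmolar gap = measured − calculated = 321 − 322.4 = -1.4 mOsm/kg

-1.4 mOsm/kg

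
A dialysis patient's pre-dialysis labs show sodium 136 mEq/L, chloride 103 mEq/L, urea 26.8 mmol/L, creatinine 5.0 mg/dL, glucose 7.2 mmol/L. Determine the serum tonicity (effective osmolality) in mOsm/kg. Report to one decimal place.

Effective osmolality excludes urea (freely permeant across cell membranes):
2·Na + glucose
= 2·136 + 7.2
= 272 + 7.2
= 279.2 mOsm/kg

279.2 mOsm/kg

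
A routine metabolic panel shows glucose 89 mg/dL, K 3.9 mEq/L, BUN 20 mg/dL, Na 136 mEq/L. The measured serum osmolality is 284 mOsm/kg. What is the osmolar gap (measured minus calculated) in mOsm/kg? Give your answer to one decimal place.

Calculated osmolality = 2·Na + glucose/18 + BUN/2.8
= 2·136 + 89/18 + 20/2.8
= 272 + 4.94 + 7.14
= 284.08 mOsm/kg ≈ 284.1 mOsm/kg
Osmolar gap = measured − calculated = 284 − 284.1 = -0.1 mOsm/kg

-0.1 mOsm/kg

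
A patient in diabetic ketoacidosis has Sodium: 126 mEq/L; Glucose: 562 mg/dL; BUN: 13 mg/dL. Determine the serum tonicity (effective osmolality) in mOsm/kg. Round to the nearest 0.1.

Effective osmolality excludes urea (freely permeant across cell membranes):
2·Na + glucose/18
= 2·126 + 562/18
= 252 + 31.22
= 283.22 mOsm/kg

283.2 mOsm/kg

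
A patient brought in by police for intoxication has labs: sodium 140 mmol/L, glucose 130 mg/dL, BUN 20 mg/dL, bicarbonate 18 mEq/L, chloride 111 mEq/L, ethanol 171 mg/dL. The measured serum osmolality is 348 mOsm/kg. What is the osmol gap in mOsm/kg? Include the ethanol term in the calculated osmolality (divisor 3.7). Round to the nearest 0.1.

Calculated osmolality = 2·Na + glucose/18 + BUN/2.8 + ethanol/3.7
= 2·140 + 130/18 + 20/2.8 + 171/3.7
= 280 + 7.22 + 7.14 + 46.22
= 340.58 mOsm/kg ≈ 340.6 mOsm/kg
Osmolar gap = measured − calculated = 348 − 340.6 = 7.4 mOsm/kg

7.4 mOsm/kg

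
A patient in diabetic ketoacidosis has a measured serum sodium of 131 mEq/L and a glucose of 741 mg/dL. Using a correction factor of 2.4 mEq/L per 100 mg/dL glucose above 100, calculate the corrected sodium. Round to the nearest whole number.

Corrected Na = measured Na + 2.4 · (glucose − 100)/100
= 131 + 2.4 · (741 − 100)/100
= 131 + 15.4
= 146.4 mEq/L

146 mEq/L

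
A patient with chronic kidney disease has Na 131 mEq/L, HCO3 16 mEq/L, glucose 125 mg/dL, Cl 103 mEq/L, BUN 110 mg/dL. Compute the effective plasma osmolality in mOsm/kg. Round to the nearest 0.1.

268.9 mOsm/kg

Effective osmolality excludes urea (freely permeant across cell membranes):
2·Na + glucose/18
= 2·131 + 125/18
= 262 + 6.94
= 268.94 mOsm/kg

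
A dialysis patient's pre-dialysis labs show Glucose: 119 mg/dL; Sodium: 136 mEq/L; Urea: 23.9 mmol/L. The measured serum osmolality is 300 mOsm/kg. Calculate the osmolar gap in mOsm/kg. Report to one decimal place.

-2.5 mOsm/kg

Calculated osmolality = 2·Na + glucose/18 + urea
= 2·136 + 119/18 + 23.9
= 272 + 6.61 + 23.90
= 302.51 mOsm/kg ≈ 302.5 mOsm/kg
Osmolar gap = measured − calculated = 300 − 302.5 = -2.5 mOsm/kg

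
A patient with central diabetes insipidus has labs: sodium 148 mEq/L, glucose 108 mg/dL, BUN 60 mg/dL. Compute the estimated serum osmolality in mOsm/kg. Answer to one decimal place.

323.4 mOsm/kg

Calculated osmolality = 2·Na + glucose/18 + BUN/2.8
= 2·148 + 108/18 + 60/2.8
= 296 + 6 + 21.43
= 323.43 mOsm/kg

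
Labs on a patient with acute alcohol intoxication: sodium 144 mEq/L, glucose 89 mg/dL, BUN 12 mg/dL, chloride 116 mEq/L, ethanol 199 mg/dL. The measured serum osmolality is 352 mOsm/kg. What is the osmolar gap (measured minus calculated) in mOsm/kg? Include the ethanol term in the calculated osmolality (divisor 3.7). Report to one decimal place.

Calculated osmolality = 2·Na + glucose/18 + BUN/2.8 + ethanol/3.7
= 2·144 + 89/18 + 12/2.8 + 199/3.7
= 288 + 4.94 + 4.29 + 53.78
= 351.01 mOsm/kg ≈ 351.0 mOsm/kg
Osmolar gap = measured − calculated = 352 − 351.0 = 1.0 mOsm/kg

1.0 mOsm/kg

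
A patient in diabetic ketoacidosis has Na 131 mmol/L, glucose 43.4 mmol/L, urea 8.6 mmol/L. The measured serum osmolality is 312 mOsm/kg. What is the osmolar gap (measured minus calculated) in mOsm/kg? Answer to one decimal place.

Calculated osmolality = 2·Na + glucose + urea
= 2·131 + 43.4 + 8.6
= 262 + 43.40 + 8.60
= 314 mOsm/kg ≈ 314.0 mOsm/kg
Osmolar gap = measured − calculated = 312 − 314.0 = -2.0 mOsm/kg

-2.0 mOsm/kg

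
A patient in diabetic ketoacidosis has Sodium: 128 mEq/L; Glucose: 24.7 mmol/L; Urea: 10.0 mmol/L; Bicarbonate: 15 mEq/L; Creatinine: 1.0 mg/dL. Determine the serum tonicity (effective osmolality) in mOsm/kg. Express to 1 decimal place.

280.7 mOsm/kg

Effective osmolality excludes urea (freely permeant across cell membranes):
2·Na + glucose
= 2·128 + 24.7
= 256 + 24.7
= 280.7 mOsm/kg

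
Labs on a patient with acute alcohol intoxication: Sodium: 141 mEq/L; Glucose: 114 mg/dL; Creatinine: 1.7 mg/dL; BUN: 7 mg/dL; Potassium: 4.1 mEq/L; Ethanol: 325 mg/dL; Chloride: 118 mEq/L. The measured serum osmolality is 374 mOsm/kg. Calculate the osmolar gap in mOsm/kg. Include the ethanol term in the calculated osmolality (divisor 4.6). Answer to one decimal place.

12.5 mOsm/kg

Calculated osmolality = 2·Na + glucose/18 + BUN/2.8 + ethanol/4.6
= 2·141 + 114/18 + 7/2.8 + 325/4.6
= 282 + 6.33 + 2.50 + 70.65
= 361.48 mOsm/kg ≈ 361.5 mOsm/kg
Osmolar gap = measured − calculated = 374 − 361.5 = 12.5 mOsm/kg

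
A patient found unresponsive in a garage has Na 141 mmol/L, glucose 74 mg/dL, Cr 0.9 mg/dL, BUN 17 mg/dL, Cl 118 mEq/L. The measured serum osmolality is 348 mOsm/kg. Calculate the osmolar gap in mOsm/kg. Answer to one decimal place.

Calculated osmolality = 2·Na + glucose/18 + BUN/2.8
= 2·141 + 74/18 + 17/2.8
= 282 + 4.11 + 6.07
= 292.18 mOsm/kg ≈ 292.2 mOsm/kg
Osmolar gap = measured − calculated = 348 − 292.2 = 55.8 mOsm/kg

55.8 mOsm/kg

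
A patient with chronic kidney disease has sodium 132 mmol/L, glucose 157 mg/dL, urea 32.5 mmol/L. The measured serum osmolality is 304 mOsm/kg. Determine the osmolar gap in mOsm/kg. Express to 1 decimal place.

Calculated osmolality = 2·Na + glucose/18 + urea
= 2·132 + 157/18 + 32.5
= 264 + 8.72 + 32.50
= 305.22 mOsm/kg ≈ 305.2 mOsm/kg
Osmolar gap = measured − calculated = 304 − 305.2 = -1.2 mOsm/kg

-1.2 mOsm/kg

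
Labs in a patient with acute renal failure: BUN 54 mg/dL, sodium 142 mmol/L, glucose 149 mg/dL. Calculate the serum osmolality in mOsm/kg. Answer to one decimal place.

311.6 mOsm/kg

Calculated osmolality = 2·Na + glucose/18 + BUN/2.8
= 2·142 + 149/18 + 54/2.8
= 284 + 8.28 + 19.29
= 311.57 mOsm/kg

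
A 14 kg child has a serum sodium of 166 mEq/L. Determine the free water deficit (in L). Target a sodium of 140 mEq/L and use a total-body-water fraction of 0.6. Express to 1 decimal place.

1.6 L

TBW = 0.6 · 14 = 8.4 L
Free water deficit = TBW · (Na/140 − 1)
= 8.4 · (166/140 − 1)
= 8.4 · 0.1857
= 1.56 L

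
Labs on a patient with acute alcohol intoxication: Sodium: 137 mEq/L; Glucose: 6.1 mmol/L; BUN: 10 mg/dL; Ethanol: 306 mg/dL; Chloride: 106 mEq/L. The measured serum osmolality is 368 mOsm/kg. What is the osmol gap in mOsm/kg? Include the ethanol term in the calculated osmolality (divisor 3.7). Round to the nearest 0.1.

Calculated osmolality = 2·Na + glucose + BUN/2.8 + ethanol/3.7
= 2·137 + 6.1 + 10/2.8 + 306/3.7
= 274 + 6.10 + 3.57 + 82.70
= 366.37 mOsm/kg ≈ 366.4 mOsm/kg
Osmolar gap = measured − calculated = 368 − 366.4 = 1.6 mOsm/kg

1.6 mOsm/kg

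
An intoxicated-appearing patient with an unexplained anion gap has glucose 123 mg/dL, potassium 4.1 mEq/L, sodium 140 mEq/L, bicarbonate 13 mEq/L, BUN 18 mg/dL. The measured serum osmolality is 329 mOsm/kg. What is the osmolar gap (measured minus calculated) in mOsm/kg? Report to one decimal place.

35.7 mOsm/kg

Calculated osmolality = 2·Na + glucose/18 + BUN/2.8
= 2·140 + 123/18 + 18/2.8
= 280 + 6.83 + 6.43
= 293.26 mOsm/kg ≈ 293.3 mOsm/kg
Osmolar gap = measured − calculated = 329 − 293.3 = 35.7 mOsm/kg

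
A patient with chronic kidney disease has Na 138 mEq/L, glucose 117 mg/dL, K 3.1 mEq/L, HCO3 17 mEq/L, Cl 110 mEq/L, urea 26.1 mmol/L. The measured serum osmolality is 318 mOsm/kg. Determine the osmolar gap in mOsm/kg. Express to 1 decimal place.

Calculated osmolality = 2·Na + glucose/18 + urea
= 2·138 + 117/18 + 26.1
= 276 + 6.50 + 26.10
= 308.6 mOsm/kg ≈ 308.6 mOsm/kg
Osmolar gap = measured − calculated = 318 − 308.6 = 9.4 mOsm/kg

9.4 mOsm/kg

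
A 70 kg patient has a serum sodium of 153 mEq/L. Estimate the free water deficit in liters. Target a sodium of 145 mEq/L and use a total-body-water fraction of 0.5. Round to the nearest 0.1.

TBW = 0.5 · 70 = 35 L
Free water deficit = TBW · (Na/145 − 1)
= 35 · (153/145 − 1)
= 35 · 0.0552
= 1.93 L

1.9 L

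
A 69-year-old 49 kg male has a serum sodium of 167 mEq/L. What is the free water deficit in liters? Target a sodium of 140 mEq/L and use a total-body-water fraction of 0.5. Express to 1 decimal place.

4.7 L

TBW = 0.5 · 49 = 24.5 L
Free water deficit = TBW · (Na/140 − 1)
= 24.5 · (167/140 − 1)
= 24.5 · 0.1929
= 4.73 L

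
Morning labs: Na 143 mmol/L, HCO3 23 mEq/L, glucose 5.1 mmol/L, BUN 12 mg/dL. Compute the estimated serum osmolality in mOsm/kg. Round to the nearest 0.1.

295.4 mOsm/kg

Calculated osmolality = 2·Na + glucose + BUN/2.8
= 2·143 + 5.1 + 12/2.8
= 286 + 5.10 + 4.29
= 295.39 mOsm/kg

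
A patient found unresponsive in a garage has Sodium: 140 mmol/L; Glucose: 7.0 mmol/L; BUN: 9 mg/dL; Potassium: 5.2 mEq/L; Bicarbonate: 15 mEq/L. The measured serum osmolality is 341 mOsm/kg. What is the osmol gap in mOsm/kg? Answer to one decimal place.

50.8 mOsm/kg

Calculated osmolality = 2·Na + glucose + BUN/2.8
= 2·140 + 7 + 9/2.8
= 280 + 7 + 3.21
= 290.21 mOsm/kg ≈ 290.2 mOsm/kg
Osmolar gap = measured − calculated = 341 − 290.2 = 50.8 mOsm/kg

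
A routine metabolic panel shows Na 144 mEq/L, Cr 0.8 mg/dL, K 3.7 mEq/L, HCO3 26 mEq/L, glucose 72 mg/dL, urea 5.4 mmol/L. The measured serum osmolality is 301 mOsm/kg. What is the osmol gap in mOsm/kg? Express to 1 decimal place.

3.6 mOsm/kg

Calculated osmolality = 2·Na + glucose/18 + urea
= 2·144 + 72/18 + 5.4
= 288 + 4 + 5.40
= 297.4 mOsm/kg ≈ 297.4 mOsm/kg
Osmolar gap = measured − calculated = 301 − 297.4 = 3.6 mOsm/kg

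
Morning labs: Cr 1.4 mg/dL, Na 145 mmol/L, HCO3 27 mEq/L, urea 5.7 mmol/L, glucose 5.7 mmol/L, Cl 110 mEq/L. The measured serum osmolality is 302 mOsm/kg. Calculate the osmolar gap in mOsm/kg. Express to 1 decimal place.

Calculated osmolality = 2·Na + glucose + urea
= 2·145 + 5.7 + 5.7
= 290 + 5.70 + 5.70
= 301.4 mOsm/kg ≈ 301.4 mOsm/kg
Osmolar gap = measured − calculated = 302 − 301.4 = 0.6 mOsm/kg

0.6 mOsm/kg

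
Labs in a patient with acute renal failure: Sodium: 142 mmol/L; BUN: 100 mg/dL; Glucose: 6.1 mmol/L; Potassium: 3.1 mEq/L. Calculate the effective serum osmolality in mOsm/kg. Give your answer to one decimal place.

290.1 mOsm/kg

Effective osmolality excludes urea (freely permeant across cell membranes):
2·Na + glucose
= 2·142 + 6.1
= 284 + 6.1
= 290.1 mOsm/kg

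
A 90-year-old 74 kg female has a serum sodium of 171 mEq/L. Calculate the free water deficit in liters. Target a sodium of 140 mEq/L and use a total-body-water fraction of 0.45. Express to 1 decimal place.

7.4 L

TBW = 0.45 · 74 = 33.3 L
Free water deficit = TBW · (Na/140 − 1)
= 33.3 · (171/140 − 1)
= 33.3 · 0.2214
= 7.37 L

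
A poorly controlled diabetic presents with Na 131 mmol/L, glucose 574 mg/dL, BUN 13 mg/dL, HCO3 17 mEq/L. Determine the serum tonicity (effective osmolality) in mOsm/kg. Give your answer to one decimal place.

Effective osmolality excludes urea (freely permeant across cell membranes):
2·Na + glucose/18
= 2·131 + 574/18
= 262 + 31.89
= 293.89 mOsm/kg

293.9 mOsm/kg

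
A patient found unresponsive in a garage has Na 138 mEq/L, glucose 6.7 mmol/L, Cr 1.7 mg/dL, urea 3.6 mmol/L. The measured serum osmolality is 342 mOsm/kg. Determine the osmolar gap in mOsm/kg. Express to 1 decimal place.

Calculated osmolality = 2·Na + glucose + urea
= 2·138 + 6.7 + 3.6
= 276 + 6.70 + 3.60
= 286.3 mOsm/kg ≈ 286.3 mOsm/kg
Osmolar gap = measured − calculated = 342 − 286.3 = 55.7 mOsm/kg

55.7 mOsm/kg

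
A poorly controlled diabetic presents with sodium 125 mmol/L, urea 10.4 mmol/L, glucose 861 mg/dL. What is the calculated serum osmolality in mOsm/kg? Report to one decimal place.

308.2 mOsm/kg

Calculated osmolality = 2·Na + glucose/18 + urea
= 2·125 + 861/18 + 10.4
= 250 + 47.83 + 10.40
= 308.23 mOsm/kg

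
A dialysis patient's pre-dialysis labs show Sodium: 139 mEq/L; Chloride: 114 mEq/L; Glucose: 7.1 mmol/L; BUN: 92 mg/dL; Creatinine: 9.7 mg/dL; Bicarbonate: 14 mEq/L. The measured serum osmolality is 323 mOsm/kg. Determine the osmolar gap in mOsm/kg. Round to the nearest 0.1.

5.0 mOsm/kg

Calculated osmolality = 2·Na + glucose + BUN/2.8
= 2·139 + 7.1 + 92/2.8
= 278 + 7.10 + 32.86
= 317.96 mOsm/kg ≈ 318.0 mOsm/kg
Osmolar gap = measured − calculated = 323 − 318.0 = 5.0 mOsm/kg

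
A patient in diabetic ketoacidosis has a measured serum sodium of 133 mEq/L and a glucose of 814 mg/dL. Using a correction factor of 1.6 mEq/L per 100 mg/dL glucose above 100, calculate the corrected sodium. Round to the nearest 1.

Corrected Na = measured Na + 1.6 · (glucose − 100)/100
= 133 + 1.6 · (814 − 100)/100
= 133 + 11.4
= 144.4 mEq/L

144 mEq/L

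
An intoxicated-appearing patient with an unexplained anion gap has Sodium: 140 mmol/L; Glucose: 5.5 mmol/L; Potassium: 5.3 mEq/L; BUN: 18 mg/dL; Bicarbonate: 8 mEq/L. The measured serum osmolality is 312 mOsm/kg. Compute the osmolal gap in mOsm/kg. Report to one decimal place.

20.1 mOsm/kg

Calculated osmolality = 2·Na + glucose + BUN/2.8
= 2·140 + 5.5 + 18/2.8
= 280 + 5.50 + 6.43
= 291.93 mOsm/kg ≈ 291.9 mOsm/kg
Osmolar gap = measured − calculated = 312 − 291.9 = 20.1 mOsm/kg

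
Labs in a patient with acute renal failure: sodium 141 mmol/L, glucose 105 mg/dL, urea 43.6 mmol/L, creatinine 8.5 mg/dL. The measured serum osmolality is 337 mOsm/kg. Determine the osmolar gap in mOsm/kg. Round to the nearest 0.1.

5.6 mOsm/kg

Calculated osmolality = 2·Na + glucose/18 + urea
= 2·141 + 105/18 + 43.6
= 282 + 5.83 + 43.60
= 331.43 mOsm/kg ≈ 331.4 mOsm/kg
Osmolar gap = measured − calculated = 337 − 331.4 = 5.6 mOsm/kg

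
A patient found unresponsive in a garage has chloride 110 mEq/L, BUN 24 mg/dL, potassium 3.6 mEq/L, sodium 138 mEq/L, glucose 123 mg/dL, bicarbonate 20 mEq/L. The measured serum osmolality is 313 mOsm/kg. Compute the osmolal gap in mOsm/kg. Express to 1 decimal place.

21.6 mOsm/kg

Calculated osmolality = 2·Na + glucose/18 + BUN/2.8
= 2·138 + 123/18 + 24/2.8
= 276 + 6.83 + 8.57
= 291.4 mOsm/kg ≈ 291.4 mOsm/kg
Osmolar gap = measured − calculated = 313 − 291.4 = 21.6 mOsm/kg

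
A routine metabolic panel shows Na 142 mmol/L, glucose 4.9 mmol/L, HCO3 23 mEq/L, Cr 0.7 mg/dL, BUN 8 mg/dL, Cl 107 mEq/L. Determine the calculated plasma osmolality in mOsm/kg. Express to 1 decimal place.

Calculated osmolality = 2·Na + glucose + BUN/2.8
= 2·142 + 4.9 + 8/2.8
= 284 + 4.90 + 2.86
= 291.76 mOsm/kg

291.8 mOsm/kg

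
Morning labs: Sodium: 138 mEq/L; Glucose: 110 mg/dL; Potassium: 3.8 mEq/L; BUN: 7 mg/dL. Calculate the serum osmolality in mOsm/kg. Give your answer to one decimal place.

Calculated osmolality = 2·Na + glucose/18 + BUN/2.8
= 2·138 + 110/18 + 7/2.8
= 276 + 6.11 + 2.50
= 284.61 mOsm/kg

284.6 mOsm/kg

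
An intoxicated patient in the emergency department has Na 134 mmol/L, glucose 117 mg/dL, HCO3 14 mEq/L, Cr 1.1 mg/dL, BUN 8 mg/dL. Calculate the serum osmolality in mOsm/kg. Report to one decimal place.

Calculated osmolality = 2·Na + glucose/18 + BUN/2.8
= 2·134 + 117/18 + 8/2.8
= 268 + 6.50 + 2.86
= 277.36 mOsm/kg

277.4 mOsm/kg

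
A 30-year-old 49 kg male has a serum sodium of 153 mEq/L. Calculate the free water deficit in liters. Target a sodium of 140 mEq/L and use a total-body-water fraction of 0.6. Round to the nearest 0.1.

2.7 L

TBW = 0.6 · 49 = 29.4 L
Free water deficit = TBW · (Na/140 − 1)
= 29.4 · (153/140 − 1)
= 29.4 · 0.0929
= 2.73 L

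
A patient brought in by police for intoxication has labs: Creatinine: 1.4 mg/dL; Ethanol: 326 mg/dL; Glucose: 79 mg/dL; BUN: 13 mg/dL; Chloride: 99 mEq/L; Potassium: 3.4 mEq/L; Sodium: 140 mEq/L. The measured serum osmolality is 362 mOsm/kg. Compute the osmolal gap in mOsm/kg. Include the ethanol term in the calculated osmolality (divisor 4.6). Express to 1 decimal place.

Calculated osmolality = 2·Na + glucose/18 + BUN/2.8 + ethanol/4.6
= 2·140 + 79/18 + 13/2.8 + 326/4.6
= 280 + 4.39 + 4.64 + 70.87
= 359.9 mOsm/kg ≈ 359.9 mOsm/kg
Osmolar gap = measured − calculated = 362 − 359.9 = 2.1 mOsm/kg

2.1 mOsm/kg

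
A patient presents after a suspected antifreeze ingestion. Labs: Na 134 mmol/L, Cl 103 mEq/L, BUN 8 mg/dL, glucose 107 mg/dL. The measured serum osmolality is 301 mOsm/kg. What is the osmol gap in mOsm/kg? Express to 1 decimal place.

24.2 mOsm/kg

Calculated osmolality = 2·Na + glucose/18 + BUN/2.8
= 2·134 + 107/18 + 8/2.8
= 268 + 5.94 + 2.86
= 276.8 mOsm/kg ≈ 276.8 mOsm/kg
Osmolar gap = measured − calculated = 301 − 276.8 = 24.2 mOsm/kg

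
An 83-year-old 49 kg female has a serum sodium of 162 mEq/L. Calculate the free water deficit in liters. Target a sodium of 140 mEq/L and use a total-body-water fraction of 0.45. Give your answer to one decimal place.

3.5 L

TBW = 0.45 · 49 = 22.05 L
Free water deficit = TBW · (Na/140 − 1)
= 22.05 · (162/140 − 1)
= 22.05 · 0.1571
= 3.46 L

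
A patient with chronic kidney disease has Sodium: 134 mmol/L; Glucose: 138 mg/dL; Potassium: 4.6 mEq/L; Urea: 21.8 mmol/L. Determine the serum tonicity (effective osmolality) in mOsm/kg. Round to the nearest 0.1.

Effective osmolality excludes urea (freely permeant across cell membranes):
2·Na + glucose/18
= 2·134 + 138/18
= 268 + 7.67
= 275.67 mOsm/kg

275.7 mOsm/kg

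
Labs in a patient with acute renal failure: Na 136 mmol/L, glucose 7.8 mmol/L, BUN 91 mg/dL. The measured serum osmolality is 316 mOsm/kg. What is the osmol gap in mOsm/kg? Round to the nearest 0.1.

Calculated osmolality = 2·Na + glucose + BUN/2.8
= 2·136 + 7.8 + 91/2.8
= 272 + 7.80 + 32.50
= 312.3 mOsm/kg ≈ 312.3 mOsm/kg
Osmolar gap = measured − calculated = 316 − 312.3 = 3.7 mOsm/kg

3.7 mOsm/kg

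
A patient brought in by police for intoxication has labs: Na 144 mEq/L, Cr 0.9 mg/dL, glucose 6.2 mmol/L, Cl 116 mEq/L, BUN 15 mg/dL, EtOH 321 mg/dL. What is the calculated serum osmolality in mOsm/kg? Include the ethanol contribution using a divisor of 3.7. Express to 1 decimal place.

386.3 mOsm/kg

Calculated osmolality = 2·Na + glucose + BUN/2.8 + ethanol/3.7
= 2·144 + 6.2 + 15/2.8 + 321/3.7
= 288 + 6.20 + 5.36 + 86.76
= 386.32 mOsm/kg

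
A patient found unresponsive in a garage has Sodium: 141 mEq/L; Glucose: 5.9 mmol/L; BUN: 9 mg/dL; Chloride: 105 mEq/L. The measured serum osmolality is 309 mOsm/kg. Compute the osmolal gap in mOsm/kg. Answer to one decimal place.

17.9 mOsm/kg

Calculated osmolality = 2·Na + glucose + BUN/2.8
= 2·141 + 5.9 + 9/2.8
= 282 + 5.90 + 3.21
= 291.11 mOsm/kg ≈ 291.1 mOsm/kg
Osmolar gap = measured − calculated = 309 − 291.1 = 17.9 mOsm/kg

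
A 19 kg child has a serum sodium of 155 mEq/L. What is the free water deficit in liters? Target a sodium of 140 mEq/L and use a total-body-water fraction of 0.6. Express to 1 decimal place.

1.2 L

TBW = 0.6 · 19 = 11.4 L
Free water deficit = TBW · (Na/140 − 1)
= 11.4 · (155/140 − 1)
= 11.4 · 0.1071
= 1.22 L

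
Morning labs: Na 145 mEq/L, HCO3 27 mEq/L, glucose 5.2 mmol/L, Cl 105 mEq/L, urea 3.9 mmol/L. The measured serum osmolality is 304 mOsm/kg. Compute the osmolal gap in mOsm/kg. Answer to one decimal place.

Calculated osmolality = 2·Na + glucose + urea
= 2·145 + 5.2 + 3.9
= 290 + 5.20 + 3.90
= 299.1 mOsm/kg ≈ 299.1 mOsm/kg
Osmolar gap = measured − calculated = 304 − 299.1 = 4.9 mOsm/kg

4.9 mOsm/kg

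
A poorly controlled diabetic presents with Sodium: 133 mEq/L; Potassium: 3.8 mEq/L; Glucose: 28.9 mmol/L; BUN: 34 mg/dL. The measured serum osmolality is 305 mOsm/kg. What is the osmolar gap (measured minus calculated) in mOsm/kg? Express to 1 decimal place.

Calculated osmolality = 2·Na + glucose + BUN/2.8
= 2·133 + 28.9 + 34/2.8
= 266 + 28.90 + 12.14
= 307.04 mOsm/kg ≈ 307.0 mOsm/kg
Osmolar gap = measured − calculated = 305 − 307.0 = -2.0 mOsm/kg

-2.0 mOsm/kg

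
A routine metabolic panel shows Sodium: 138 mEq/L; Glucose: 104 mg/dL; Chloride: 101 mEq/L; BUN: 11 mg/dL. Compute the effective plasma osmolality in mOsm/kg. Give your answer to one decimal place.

Effective osmolality excludes urea (freely permeant across cell membranes):
2·Na + glucose/18
= 2·138 + 104/18
= 276 + 5.78
= 281.78 mOsm/kg

281.8 mOsm/kg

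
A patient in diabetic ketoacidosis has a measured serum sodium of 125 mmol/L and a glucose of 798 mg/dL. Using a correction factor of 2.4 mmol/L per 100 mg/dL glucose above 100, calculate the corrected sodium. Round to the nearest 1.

Corrected Na = measured Na + 2.4 · (glucose − 100)/100
= 125 + 2.4 · (798 − 100)/100
= 125 + 16.8
= 141.8 mmol/L

142 mmol/L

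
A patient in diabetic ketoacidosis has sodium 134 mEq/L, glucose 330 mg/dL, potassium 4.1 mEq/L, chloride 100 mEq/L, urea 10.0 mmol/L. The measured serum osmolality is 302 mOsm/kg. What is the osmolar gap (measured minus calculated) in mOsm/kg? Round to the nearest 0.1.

5.7 mOsm/kg

Calculated osmolality = 2·Na + glucose/18 + urea
= 2·134 + 330/18 + 10
= 268 + 18.33 + 10
= 296.33 mOsm/kg ≈ 296.3 mOsm/kg
Osmolar gap = measured − calculated = 302 − 296.3 = 5.7 mOsm/kg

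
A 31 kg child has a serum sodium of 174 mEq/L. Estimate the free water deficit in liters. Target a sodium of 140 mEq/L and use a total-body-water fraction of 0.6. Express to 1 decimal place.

TBW = 0.6 · 31 = 18.6 L
Free water deficit = TBW · (Na/140 − 1)
= 18.6 · (174/140 − 1)
= 18.6 · 0.2429
= 4.52 L

4.5 L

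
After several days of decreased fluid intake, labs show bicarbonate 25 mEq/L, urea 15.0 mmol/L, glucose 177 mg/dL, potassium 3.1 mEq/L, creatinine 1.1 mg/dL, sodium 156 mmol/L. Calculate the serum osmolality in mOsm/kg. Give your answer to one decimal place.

Calculated osmolality = 2·Na + glucose/18 + urea
= 2·156 + 177/18 + 15
= 312 + 9.83 + 15
= 336.83 mOsm/kg

336.8 mOsm/kg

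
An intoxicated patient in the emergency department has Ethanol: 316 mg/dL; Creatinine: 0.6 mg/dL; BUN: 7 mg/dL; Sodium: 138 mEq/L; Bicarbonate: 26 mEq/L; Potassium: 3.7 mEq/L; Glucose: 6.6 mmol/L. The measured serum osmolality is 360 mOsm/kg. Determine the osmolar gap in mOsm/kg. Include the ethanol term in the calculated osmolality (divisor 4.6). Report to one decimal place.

Calculated osmolality = 2·Na + glucose + BUN/2.8 + ethanol/4.6
= 2·138 + 6.6 + 7/2.8 + 316/4.6
= 276 + 6.60 + 2.50 + 68.70
= 353.8 mOsm/kg ≈ 353.8 mOsm/kg
Osmolar gap = measured − calculated = 360 − 353.8 = 6.2 mOsm/kg

6.2 mOsm/kg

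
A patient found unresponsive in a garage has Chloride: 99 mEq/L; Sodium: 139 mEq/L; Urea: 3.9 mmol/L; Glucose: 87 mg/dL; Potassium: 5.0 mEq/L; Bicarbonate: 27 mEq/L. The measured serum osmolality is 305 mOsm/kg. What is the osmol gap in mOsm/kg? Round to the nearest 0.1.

18.3 mOsm/kg

Calculated osmolality = 2·Na + glucose/18 + urea
= 2·139 + 87/18 + 3.9
= 278 + 4.83 + 3.90
= 286.73 mOsm/kg ≈ 286.7 mOsm/kg
Osmolar gap = measured − calculated = 305 − 286.7 = 18.3 mOsm/kg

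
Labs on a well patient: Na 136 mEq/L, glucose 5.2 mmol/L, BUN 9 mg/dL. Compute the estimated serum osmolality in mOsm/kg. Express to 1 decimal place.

280.4 mOsm/kg

Calculated osmolality = 2·Na + glucose + BUN/2.8
= 2·136 + 5.2 + 9/2.8
= 272 + 5.20 + 3.21
= 280.41 mOsm/kg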